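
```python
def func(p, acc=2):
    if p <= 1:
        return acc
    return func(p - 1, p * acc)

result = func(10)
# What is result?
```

Accumulator trace (n, acc): (10, 2) -> (9, 20) -> (8, 180) -> (7, 1440) -> (6, 10080) -> (5, 60480) -> (4, 302400) -> (3, 1209600) -> (2, 3628800) -> (1, 7257600) -> return 7257600

Answer: 7257600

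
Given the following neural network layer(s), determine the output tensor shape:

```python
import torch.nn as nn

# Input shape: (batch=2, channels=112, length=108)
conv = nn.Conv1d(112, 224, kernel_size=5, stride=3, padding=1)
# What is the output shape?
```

Input: (2, 112, 108) -> Output: (2, 224, 36)

Answer: (2, 224, 36)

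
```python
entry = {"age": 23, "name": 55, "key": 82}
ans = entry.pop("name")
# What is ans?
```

Trace:
`entry = {"age": 23, "name": 55, "key": 82}` → entry = {'age': 23, 'name': 55, 'key': 82}
`ans = entry.pop("name")` → entry = {'age': 23, 'key': 82}; ans = 55
So ans = 55

Answer: 55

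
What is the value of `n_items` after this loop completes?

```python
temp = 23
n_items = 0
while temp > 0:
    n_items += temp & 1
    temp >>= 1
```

Count set bits in 23 (binary: 0b10111)
`n_items` takes the values: 0 → 1 → 2 → 3 → 4

Answer: 4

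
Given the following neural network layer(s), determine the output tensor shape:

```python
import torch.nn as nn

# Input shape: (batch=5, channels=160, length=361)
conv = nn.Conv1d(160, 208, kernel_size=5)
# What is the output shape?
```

Input: (5, 160, 361) -> Output: (5, 208, 357)

Answer: (5, 208, 357)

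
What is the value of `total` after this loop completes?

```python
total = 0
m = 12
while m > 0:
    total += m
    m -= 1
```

Sum 12 down to 1
`total` takes the values: 0 → 12 → 23 → 33 → 42 → 50 → 57 → 63 → 68 → 72 → 75 → 77 → 78

Answer: 78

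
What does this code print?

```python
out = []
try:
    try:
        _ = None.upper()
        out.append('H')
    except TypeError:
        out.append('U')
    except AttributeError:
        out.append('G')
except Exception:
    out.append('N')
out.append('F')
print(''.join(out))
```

Execution trace: 'G' (inner except AttributeError) → 'F' (after the try/except). Output: GF

Answer: GF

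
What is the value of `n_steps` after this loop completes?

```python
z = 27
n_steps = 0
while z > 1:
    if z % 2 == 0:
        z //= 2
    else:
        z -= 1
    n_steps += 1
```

Steps to reduce 27 to 1
`n_steps` takes the values: 0 → 1 → 2 → 3 → 4 → 5 → 6 → 7

Answer: 7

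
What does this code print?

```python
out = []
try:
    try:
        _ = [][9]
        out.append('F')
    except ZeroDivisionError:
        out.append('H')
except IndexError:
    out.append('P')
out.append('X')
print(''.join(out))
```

Execution trace: 'P' (outer except IndexError) → 'X' (after the try/except). Output: PX

Answer: PX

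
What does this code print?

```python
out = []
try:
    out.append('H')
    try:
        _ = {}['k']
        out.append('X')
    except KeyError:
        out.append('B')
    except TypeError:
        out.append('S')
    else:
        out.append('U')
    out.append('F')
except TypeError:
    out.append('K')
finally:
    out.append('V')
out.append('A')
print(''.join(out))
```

Execution trace: 'H' (try body) → 'B' (inner except KeyError) → 'F' (try body, no exception) → 'V' (finally) → 'A' (after the try/except). Output: HBFVA

Answer: HBFVA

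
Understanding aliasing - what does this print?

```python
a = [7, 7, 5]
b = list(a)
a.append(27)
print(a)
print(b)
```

Key concept: list() constructor creates copy.
Step by step:
`a = [7, 7, 5]` → a = [7, 7, 5]
`b = list(a)` → b = [7, 7, 5]
`a.append(27)` → a = [7, 7, 5, 27]
`print(a)` → prints [7, 7, 5, 27]
`print(b)` → prints [7, 7, 5]

Answer:
[7, 7, 5, 27]
[7, 7, 5]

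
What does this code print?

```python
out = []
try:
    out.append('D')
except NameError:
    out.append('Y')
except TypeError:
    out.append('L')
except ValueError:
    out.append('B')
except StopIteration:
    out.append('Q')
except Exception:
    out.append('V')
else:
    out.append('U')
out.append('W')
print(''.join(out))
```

Execution trace: 'D' (try body, no exception) → 'U' (else) → 'W' (after the try/except). Output: DUW

Answer: DUW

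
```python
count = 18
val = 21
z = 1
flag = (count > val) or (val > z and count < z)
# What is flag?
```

Trace:
`count = 18` → count = 18
`val = 21` → val = 21
`z = 1` → z = 1
`flag = (count > val) or (val > z and count < z)` → flag = False
So flag = False

Answer: False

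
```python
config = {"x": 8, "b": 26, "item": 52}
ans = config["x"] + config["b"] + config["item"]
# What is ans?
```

Trace:
`config = {"x": 8, "b": 26, "item": 52}` → config = {'x': 8, 'b': 26, 'item': 52}
`ans = config["x"] + config["b"] + config["item"]` → ans = 86
So ans = 86

Answer: 86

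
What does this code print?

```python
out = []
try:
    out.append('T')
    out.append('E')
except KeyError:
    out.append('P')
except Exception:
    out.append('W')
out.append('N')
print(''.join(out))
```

Execution trace: 'T' (try body) → 'E' (try body, no exception) → 'N' (after the try/except). Output: TEN

Answer: TEN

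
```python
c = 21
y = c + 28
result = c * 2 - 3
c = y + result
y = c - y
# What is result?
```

Trace:
`c = 21` → c = 21
`y = c + 28` → y = 49
`result = c * 2 - 3` → result = 39
`c = y + result` → c = 88
`y = c - y` → y = 39
So result = 39

Answer: 39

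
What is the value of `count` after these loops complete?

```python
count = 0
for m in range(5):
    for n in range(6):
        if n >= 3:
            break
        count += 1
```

Inner breaks at 3, outer runs 5 times
`count` takes the values: 0 → 1 → 2 → 3 → 4 → 5 → 6 → 7 → 8 → 9 → 10 → 11 → 12 → 13 → 14 → 15

Answer: 15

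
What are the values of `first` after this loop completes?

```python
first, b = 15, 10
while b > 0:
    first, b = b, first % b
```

GCD of 15 and 10
`first` takes the values: 15 → 10 → 5

Answer: 5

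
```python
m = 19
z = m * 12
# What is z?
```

Trace:
`m = 19` → m = 19
`z = m * 12` → z = 228
So z = 228

Answer: 228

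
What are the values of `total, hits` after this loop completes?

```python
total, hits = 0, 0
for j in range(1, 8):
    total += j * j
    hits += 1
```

Sum of squares and count
`total, hits` takes the values: (0, 0) → (1, 0) → (1, 1) → (5, 1) → (5, 2) → (14, 2) → (14, 3) → (30, 3) → (30, 4) → (55, 4) → (55, 5) → (91, 5) → (91, 6) → (140, 6) → (140, 7)

Answer: 140, 7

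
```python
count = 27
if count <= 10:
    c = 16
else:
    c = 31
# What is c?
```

Trace:
`count = 27` → count = 27
`if count <= 10: ...` → count <= 10 is False, take else branch → c = 31
So c = 31

Answer: 31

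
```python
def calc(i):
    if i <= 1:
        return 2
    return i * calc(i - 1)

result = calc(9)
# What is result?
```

calc(9) = 9 * 8 * 7 * 6 * 5 * 4 * 3 * 2 * 2 = 725760

Answer: 725760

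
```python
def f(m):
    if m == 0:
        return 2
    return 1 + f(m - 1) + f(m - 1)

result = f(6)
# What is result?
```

f(m) = 1 + 2·f(m-1), f(0)=2. Closed form: (2+1)·2^6 - 1 = 191.

Answer: 191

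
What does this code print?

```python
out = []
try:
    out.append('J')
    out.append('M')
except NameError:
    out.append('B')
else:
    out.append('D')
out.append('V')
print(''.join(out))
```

Execution trace: 'J' (try body) → 'M' (try body, no exception) → 'D' (else) → 'V' (after the try/except). Output: JMDV

Answer: JMDV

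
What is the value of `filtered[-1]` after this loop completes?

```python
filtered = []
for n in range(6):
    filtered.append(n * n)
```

Last element of squares 0 to 5
`filtered` takes the values: [] → [0] → [0, 1] → [0, 1, 4] → [0, 1, 4, 9] → [0, 1, 4, 9, 16] → [0, 1, 4, 9, 16, 25]
So `filtered[-1]` = 25

Answer: 25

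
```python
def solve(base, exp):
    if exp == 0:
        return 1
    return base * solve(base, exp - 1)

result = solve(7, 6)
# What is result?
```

solve(7, 6) = 7 * 7 * 7 * 7 * 7 * 7 = 117649

Answer: 117649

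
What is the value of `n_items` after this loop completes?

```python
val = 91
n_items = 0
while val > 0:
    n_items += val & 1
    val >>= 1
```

Count set bits in 91 (binary: 0b1011011)
`n_items` takes the values: 0 → 1 → 2 → 3 → 4 → 5

Answer: 5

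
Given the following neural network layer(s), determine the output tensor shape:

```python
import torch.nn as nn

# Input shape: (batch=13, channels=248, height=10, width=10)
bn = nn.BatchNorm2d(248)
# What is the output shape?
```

Input: (13, 248, 10, 10) -> Output: (13, 248, 10, 10)

Answer: (13, 248, 10, 10)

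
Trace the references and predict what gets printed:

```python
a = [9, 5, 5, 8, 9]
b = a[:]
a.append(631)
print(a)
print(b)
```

Key concept: slice [:] creates copy.
Step by step:
`a = [9, 5, 5, 8, 9]` → a = [9, 5, 5, 8, 9]
`b = a[:]` → b = [9, 5, 5, 8, 9]
`a.append(631)` → a = [9, 5, 5, 8, 9, 631]
`print(a)` → prints [9, 5, 5, 8, 9, 631]
`print(b)` → prints [9, 5, 5, 8, 9]

Answer:
[9, 5, 5, 8, 9, 631]
[9, 5, 5, 8, 9]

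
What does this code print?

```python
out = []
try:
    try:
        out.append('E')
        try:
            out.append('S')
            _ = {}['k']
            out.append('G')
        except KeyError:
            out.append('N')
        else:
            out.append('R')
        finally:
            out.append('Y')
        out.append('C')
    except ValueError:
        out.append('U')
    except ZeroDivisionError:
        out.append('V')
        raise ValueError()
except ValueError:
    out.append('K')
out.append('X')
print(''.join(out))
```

Execution trace: 'E' (try body) → 'S' (inner try body) → 'N' (inner except KeyError) → 'Y' (inner finally) → 'C' (try body, no exception) → 'X' (after the try/except). Output: ESNYCX

Answer: ESNYCX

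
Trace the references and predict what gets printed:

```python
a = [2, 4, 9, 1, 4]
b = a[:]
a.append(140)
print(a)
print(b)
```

Key concept: slice [:] creates copy.
Step by step:
`a = [2, 4, 9, 1, 4]` → a = [2, 4, 9, 1, 4]
`b = a[:]` → b = [2, 4, 9, 1, 4]
`a.append(140)` → a = [2, 4, 9, 1, 4, 140]
`print(a)` → prints [2, 4, 9, 1, 4, 140]
`print(b)` → prints [2, 4, 9, 1, 4]

Answer:
[2, 4, 9, 1, 4, 140]
[2, 4, 9, 1, 4]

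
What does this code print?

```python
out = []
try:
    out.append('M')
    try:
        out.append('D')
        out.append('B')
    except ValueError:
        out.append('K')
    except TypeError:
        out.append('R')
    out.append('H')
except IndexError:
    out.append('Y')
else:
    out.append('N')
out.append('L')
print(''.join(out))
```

Execution trace: 'M' (try body) → 'D' (inner try body) → 'B' (inner try body, no exception) → 'H' (try body, no exception) → 'N' (else) → 'L' (after the try/except). Output: MDBHNL

Answer: MDBHNL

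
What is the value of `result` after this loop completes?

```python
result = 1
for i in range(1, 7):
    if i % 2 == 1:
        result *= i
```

Product of odd numbers 1 to 6
`result` takes the values: 1 → 3 → 15

Answer: 15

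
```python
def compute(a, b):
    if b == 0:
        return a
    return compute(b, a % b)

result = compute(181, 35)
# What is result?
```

compute(181, 35) -> compute(35, 6) -> compute(6, 5) -> compute(5, 1) -> compute(1, 0) -> 1

Answer: 1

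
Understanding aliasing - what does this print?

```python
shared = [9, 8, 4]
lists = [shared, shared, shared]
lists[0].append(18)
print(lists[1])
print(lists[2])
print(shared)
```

Key concept: list of same reference.
Step by step:
`shared = [9, 8, 4]` → shared = [9, 8, 4]
`lists = [shared, shared, shared]` → lists = [[9, 8, 4], [9, 8, 4], [9, 8, 4]]
`lists[0].append(18)` → shared = [9, 8, 4, 18]; lists = [[9, 8, 4, 18], [9, 8, 4, 18], [9, 8, 4, 18]]
`print(lists[1])` → prints [9, 8, 4, 18]
`print(lists[2])` → prints [9, 8, 4, 18]
`print(shared)` → prints [9, 8, 4, 18]

Answer:
[9, 8, 4, 18]
[9, 8, 4, 18]
[9, 8, 4, 18]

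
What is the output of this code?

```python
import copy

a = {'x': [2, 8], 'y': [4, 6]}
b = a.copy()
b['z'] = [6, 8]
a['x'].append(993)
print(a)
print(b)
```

Key concept: shallow copy of dict with mutable values.
Step by step:
`a = {'x': [2, 8], 'y': [4, 6]}` → a = {'x': [2, 8], 'y': [4, 6]}
`b = a.copy()` → b = {'x': [2, 8], 'y': [4, 6]}
`b['z'] = [6, 8]` → b = {'x': [2, 8], 'y': [4, 6], 'z': [6, 8]}
`a['x'].append(993)` → a = {'x': [2, 8, 993], 'y': [4, 6]}; b = {'x': [2, 8, 993], 'y': [4, 6], 'z': [6, 8]}
`print(a)` → prints {'x': [2, 8, 993], 'y': [4, 6]}
`print(b)` → prints {'x': [2, 8, 993], 'y': [4, 6], 'z': [6, 8]}

Answer:
{'x': [2, 8, 993], 'y': [4, 6]}
{'x': [2, 8, 993], 'y': [4, 6], 'z': [6, 8]}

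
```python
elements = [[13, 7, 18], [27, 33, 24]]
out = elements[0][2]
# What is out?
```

Trace:
`elements = [[13, 7, 18], [27, 33, 24]]` → elements = [[13, 7, 18], [27, 33, 24]]
`out = elements[0][2]` → out = 18
So out = 18

Answer: 18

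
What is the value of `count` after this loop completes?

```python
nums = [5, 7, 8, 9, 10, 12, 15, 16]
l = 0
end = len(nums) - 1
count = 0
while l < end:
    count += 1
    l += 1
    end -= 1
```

Iterations until pointers meet (list length 8)
`count` takes the values: 0 → 1 → 2 → 3 → 4

Answer: 4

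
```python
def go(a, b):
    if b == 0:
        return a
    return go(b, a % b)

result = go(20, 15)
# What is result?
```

go(20, 15) -> go(15, 5) -> go(5, 0) -> 5

Answer: 5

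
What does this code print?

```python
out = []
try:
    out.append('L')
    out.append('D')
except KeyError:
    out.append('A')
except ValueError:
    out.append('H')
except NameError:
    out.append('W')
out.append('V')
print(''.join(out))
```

Execution trace: 'L' (try body) → 'D' (try body, no exception) → 'V' (after the try/except). Output: LDV

Answer: LDV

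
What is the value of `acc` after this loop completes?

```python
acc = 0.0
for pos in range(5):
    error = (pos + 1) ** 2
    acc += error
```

Sum of squared losses 1² + 2² + ... + 5²
`acc` takes the values: 0.0 → 1.0 → 5.0 → 14.0 → 30.0 → 55.0

Answer: 55.0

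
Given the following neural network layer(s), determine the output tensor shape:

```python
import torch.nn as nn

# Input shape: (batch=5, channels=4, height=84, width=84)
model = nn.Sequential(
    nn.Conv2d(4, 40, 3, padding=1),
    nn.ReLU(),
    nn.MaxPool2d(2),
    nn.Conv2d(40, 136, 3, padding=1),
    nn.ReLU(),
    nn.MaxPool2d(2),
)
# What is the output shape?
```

Input: (5, 4, 84, 84) -> after first Conv2d: (5, 40, 84, 84) -> after first MaxPool2d: (5, 40, 42, 42) -> after second Conv2d: (5, 136, 42, 42) -> Output: (5, 136, 21, 21)

Answer: (5, 136, 21, 21)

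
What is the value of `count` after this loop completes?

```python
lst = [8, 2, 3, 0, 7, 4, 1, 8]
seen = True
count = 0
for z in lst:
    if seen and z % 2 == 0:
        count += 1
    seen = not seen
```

Count even values at even positions
`count` takes the values: 0 → 1

Answer: 1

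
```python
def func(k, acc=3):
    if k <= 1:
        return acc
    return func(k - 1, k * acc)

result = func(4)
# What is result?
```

Accumulator trace (n, acc): (4, 3) -> (3, 12) -> (2, 36) -> (1, 72) -> return 72

Answer: 72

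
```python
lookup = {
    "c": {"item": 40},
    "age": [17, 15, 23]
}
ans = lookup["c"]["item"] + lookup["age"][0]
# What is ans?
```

Trace:
`lookup = { ...` → lookup = {'c': {'item': 40}, 'age': [17, 15, 23]}
`ans = lookup["c"]["item"] + lookup["age"][0]` → ans = 57
So ans = 57

Answer: 57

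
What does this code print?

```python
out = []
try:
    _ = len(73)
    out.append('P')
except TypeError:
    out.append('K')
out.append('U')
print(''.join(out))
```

Execution trace: 'K' (except TypeError) → 'U' (after the try/except). Output: KU

Answer: KU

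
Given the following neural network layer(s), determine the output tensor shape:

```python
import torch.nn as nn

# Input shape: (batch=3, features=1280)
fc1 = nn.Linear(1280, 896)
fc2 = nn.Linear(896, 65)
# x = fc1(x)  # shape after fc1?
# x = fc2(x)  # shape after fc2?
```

Input: (3, 1280) -> after fc1: (3, 896) -> Output: (3, 65)

Answer: (3, 65)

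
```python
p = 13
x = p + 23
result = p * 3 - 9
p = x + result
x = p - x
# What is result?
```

Trace:
`p = 13` → p = 13
`x = p + 23` → x = 36
`result = p * 3 - 9` → result = 30
`p = x + result` → p = 66
`x = p - x` → x = 30
So result = 30

Answer: 30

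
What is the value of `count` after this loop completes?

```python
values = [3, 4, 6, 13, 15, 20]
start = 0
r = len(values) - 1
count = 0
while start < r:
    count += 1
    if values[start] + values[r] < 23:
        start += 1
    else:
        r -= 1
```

Steps to find pair summing to 23
`count` takes the values: 0 → 1 → 2 → 3 → 4 → 5

Answer: 5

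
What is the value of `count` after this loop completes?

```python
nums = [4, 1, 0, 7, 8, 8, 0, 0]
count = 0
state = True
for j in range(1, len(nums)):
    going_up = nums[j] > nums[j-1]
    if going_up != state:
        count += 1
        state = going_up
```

Count direction changes in [4, 1, 0, 7, 8, 8, 0, 0]
`count` takes the values: 0 → 1 → 2 → 3

Answer: 3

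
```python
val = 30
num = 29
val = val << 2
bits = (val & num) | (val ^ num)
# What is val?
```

Trace:
`val = 30` → val = 30
`num = 29` → num = 29
`val = val << 2` → val = 120
`bits = (val & num) | (val ^ num)` → bits = 125
So val = 120

Answer: 120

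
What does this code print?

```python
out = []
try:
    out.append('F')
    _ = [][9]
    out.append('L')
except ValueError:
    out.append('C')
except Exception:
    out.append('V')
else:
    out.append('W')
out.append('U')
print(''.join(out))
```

Execution trace: 'F' (try body) → 'V' (except Exception) → 'U' (after the try/except). Output: FVU

Answer: FVU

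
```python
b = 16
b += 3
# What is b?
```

Trace:
`b = 16` → b = 16
`b += 3` → b = 19
So b = 19

Answer: 19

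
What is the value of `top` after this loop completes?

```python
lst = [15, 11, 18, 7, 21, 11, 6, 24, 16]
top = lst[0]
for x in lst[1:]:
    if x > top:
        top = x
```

Maximum of [15, 11, 18, 7, 21, 11, 6, 24, 16]
`top` takes the values: 15 → 18 → 21 → 24

Answer: 24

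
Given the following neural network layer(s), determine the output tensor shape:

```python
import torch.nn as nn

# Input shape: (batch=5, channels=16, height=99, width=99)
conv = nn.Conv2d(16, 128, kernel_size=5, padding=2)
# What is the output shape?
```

Input: (5, 16, 99, 99) -> Output: (5, 128, 99, 99)

Answer: (5, 128, 99, 99)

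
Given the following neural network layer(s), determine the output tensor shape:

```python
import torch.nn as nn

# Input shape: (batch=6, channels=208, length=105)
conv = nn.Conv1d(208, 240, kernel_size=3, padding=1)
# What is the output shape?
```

Input: (6, 208, 105) -> Output: (6, 240, 105)

Answer: (6, 240, 105)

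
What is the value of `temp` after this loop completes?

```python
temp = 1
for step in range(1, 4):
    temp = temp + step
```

Start at 1, add 1 through 3
`temp` takes the values: 1 → 2 → 4 → 7

Answer: 7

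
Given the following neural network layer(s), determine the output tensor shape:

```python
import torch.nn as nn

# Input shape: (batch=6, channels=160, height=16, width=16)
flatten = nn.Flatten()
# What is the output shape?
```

Input: (6, 160, 16, 16) -> Output: (6, 40960)

Answer: (6, 40960)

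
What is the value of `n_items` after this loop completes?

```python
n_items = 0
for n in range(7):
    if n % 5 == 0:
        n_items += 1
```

Count numbers divisible by 5 in range(7)
`n_items` takes the values: 0 → 1 → 2

Answer: 2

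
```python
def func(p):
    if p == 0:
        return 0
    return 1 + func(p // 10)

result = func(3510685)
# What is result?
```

Count of digits of 3510685: 7

Answer: 7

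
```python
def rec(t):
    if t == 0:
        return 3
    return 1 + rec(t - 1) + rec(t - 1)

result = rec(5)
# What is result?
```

rec(t) = 1 + 2·rec(t-1), rec(0)=3. Closed form: (3+1)·2^5 - 1 = 127.

Answer: 127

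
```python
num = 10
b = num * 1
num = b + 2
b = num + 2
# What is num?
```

Trace:
`num = 10` → num = 10
`b = num * 1` → b = 10
`num = b + 2` → num = 12
`b = num + 2` → b = 14
So num = 12

Answer: 12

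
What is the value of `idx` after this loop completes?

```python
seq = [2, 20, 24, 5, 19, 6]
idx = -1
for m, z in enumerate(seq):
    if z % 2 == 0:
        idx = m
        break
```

First even number index in [2, 20, 24, 5, 19, 6]
`idx` takes the values: -1 → 0

Answer: 0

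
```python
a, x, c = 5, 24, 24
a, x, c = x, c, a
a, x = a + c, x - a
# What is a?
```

Trace:
`a, x, c = 5, 24, 24` → a = 5; x = 24; c = 24
`a, x, c = x, c, a` → a = 24; x = 24; c = 5
`a, x = a + c, x - a` → a = 29; x = 0
So a = 29

Answer: 29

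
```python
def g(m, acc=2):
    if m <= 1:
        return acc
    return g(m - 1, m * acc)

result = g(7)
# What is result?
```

Accumulator trace (n, acc): (7, 2) -> (6, 14) -> (5, 84) -> (4, 420) -> (3, 1680) -> (2, 5040) -> (1, 10080) -> return 10080

Answer: 10080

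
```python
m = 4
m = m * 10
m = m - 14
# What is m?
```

Trace:
`m = 4` → m = 4
`m = m * 10` → m = 40
`m = m - 14` → m = 26
So m = 26

Answer: 26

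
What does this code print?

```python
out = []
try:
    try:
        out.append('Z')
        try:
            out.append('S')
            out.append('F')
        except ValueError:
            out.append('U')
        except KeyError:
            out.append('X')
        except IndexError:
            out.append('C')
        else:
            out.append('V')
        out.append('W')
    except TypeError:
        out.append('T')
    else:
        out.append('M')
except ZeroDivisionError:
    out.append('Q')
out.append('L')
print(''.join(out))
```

Execution trace: 'Z' (try body) → 'S' (inner try body) → 'F' (inner try body, no exception) → 'V' (inner else) → 'W' (try body, no exception) → 'M' (else) → 'L' (after the try/except). Output: ZSFVWML

Answer: ZSFVWML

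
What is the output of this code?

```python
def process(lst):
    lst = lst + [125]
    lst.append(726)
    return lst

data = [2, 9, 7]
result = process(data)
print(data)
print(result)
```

Key concept: rebinding parameter vs mutation.
Step by step:
`data = [2, 9, 7]` → data = [2, 9, 7]
`result = process(data)` → result = [2, 9, 7, 125, 726]
`print(data)` → prints [2, 9, 7]
`print(result)` → prints [2, 9, 7, 125, 726]

Answer:
[2, 9, 7]
[2, 9, 7, 125, 726]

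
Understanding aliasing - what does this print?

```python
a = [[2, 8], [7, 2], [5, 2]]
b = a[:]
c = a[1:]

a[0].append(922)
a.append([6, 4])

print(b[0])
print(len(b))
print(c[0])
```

Key concept: slice with nested mutation.
Step by step:
`a = [[2, 8], [7, 2], [5, 2]]` → a = [[2, 8], [7, 2], [5, 2]]
`b = a[:]` → b = [[2, 8], [7, 2], [5, 2]]
`c = a[1:]` → c = [[7, 2], [5, 2]]
`a[0].append(922)` → a = [[2, 8, 922], [7, 2], [5, 2]]; b = [[2, 8, 922], [7, 2], [5, 2]]
`a.append([6, 4])` → a = [[2, 8, 922], [7, 2], [5, 2], [6, 4]]
`print(b[0])` → prints [2, 8, 922]
`print(len(b))` → prints 3
`print(c[0])` → prints [7, 2]

Answer:
[2, 8, 922]
3
[7, 2]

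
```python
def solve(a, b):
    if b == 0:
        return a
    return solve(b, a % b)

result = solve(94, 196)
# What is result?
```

solve(94, 196) -> solve(196, 94) -> solve(94, 8) -> solve(8, 6) -> solve(6, 2) -> solve(2, 0) -> 2

Answer: 2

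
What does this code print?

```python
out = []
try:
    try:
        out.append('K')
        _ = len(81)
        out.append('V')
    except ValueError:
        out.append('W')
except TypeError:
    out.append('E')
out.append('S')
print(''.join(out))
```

Execution trace: 'K' (try body) → 'E' (outer except TypeError) → 'S' (after the try/except). Output: KES

Answer: KES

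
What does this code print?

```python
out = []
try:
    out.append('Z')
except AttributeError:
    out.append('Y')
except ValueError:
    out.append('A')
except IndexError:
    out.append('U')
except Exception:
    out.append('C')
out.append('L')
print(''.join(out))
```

Execution trace: 'Z' (try body, no exception) → 'L' (after the try/except). Output: ZL

Answer: ZL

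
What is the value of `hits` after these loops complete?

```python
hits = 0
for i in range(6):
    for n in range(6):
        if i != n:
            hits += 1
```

6² - 6 (exclude diagonal)
`hits` takes the values: 0 → 1 → 2 → 3 → 4 → 5 → 6 → 7 → 8 → 9 → 10 → 11 → 12 → 13 → 14 → 15 → 16 → 17 → 18 → 19 → 20 → 21 → 22 → 23 → 24 → 25 → 26 → 27 → 28 → 29 → 30

Answer: 30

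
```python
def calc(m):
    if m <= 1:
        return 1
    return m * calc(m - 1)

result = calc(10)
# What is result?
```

calc(10) = 10 * 9 * 8 * 7 * 6 * 5 * 4 * 3 * 2 * 1 = 3628800

Answer: 3628800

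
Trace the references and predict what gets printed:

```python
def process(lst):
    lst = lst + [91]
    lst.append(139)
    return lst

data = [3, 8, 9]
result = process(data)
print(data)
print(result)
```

Key concept: rebinding parameter vs mutation.
Step by step:
`data = [3, 8, 9]` → data = [3, 8, 9]
`result = process(data)` → result = [3, 8, 9, 91, 139]
`print(data)` → prints [3, 8, 9]
`print(result)` → prints [3, 8, 9, 91, 139]

Answer:
[3, 8, 9]
[3, 8, 9, 91, 139]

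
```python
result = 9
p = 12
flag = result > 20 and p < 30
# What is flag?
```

Trace:
`result = 9` → result = 9
`p = 12` → p = 12
`flag = result > 20 and p < 30` → flag = False
So flag = False

Answer: False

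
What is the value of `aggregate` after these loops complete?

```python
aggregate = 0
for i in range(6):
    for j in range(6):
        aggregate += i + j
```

Sum of all i+j for i,j in 6x6
`aggregate` takes the values: 0 → 1 → 3 → 6 → 10 → 15 → 16 → 18 → 21 → 25 → 30 → 36 → 38 → 41 → 45 → 50 → 56 → 63 → 66 → 70 → 75 → 81 → 88 → 96 → 100 → 105 → 111 → 118 → 126 → 135 → 140 → 146 → 153 → 161 → 170 → 180

Answer: 180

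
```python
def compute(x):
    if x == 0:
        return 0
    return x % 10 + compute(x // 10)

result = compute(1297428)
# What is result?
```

Sum of digits of 1297428: 8 + 2 + 4 + 7 + 9 + 2 + 1 = 33

Answer: 33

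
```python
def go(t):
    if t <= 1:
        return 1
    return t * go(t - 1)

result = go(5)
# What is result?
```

go(5) = 5 * 4 * 3 * 2 * 1 = 120

Answer: 120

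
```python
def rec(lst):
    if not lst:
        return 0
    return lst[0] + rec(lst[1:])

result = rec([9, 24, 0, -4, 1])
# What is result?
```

9 + 24 + 0 + (-4) + 1 + 0 = 30

Answer: 30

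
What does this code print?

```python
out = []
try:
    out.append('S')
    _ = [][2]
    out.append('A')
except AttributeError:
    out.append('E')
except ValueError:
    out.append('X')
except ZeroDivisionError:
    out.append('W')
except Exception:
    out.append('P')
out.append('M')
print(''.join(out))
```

Execution trace: 'S' (try body) → 'P' (except Exception) → 'M' (after the try/except). Output: SPM

Answer: SPM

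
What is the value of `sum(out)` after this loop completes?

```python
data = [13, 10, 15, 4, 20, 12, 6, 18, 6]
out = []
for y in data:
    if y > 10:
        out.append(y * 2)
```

Sum of doubled values > 10
`out` takes the values: [] → [26] → [26, 30] → [26, 30, 40] → [26, 30, 40, 24] → [26, 30, 40, 24, 36]
So `sum(out)` = 156

Answer: 156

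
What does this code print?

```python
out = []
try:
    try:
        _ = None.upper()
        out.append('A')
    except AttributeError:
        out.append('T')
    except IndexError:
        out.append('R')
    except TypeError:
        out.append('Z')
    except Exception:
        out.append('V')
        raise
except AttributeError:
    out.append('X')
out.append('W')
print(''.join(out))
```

Execution trace: 'T' (inner except AttributeError) → 'W' (after the try/except). Output: TW

Answer: TW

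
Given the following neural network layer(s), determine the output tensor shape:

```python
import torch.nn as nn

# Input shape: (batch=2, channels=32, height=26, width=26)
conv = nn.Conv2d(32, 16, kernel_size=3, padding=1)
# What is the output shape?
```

Input: (2, 32, 26, 26) -> Output: (2, 16, 26, 26)

Answer: (2, 16, 26, 26)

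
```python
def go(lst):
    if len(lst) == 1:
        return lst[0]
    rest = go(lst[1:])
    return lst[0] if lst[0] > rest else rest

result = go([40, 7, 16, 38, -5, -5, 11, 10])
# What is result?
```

Recursive max over [40, 7, 16, 38, -5, -5, 11, 10] = 40

Answer: 40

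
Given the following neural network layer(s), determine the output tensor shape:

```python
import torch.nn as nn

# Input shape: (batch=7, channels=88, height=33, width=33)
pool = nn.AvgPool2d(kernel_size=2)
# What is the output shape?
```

Input: (7, 88, 33, 33) -> Output: (7, 88, 16, 16)

Answer: (7, 88, 16, 16)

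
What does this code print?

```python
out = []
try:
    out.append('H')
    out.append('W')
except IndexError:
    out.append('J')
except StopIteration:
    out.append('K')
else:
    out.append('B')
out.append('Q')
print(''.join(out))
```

Execution trace: 'H' (try body) → 'W' (try body, no exception) → 'B' (else) → 'Q' (after the try/except). Output: HWBQ

Answer: HWBQ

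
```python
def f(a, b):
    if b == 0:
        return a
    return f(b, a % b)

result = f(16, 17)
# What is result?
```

f(16, 17) -> f(17, 16) -> f(16, 1) -> f(1, 0) -> 1

Answer: 1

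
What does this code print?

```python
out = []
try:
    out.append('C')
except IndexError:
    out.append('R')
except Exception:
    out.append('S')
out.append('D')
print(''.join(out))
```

Execution trace: 'C' (try body, no exception) → 'D' (after the try/except). Output: CD

Answer: CD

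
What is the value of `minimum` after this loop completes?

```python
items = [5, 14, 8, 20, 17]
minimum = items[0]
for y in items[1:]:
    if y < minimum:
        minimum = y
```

Minimum of [5, 14, 8, 20, 17]
`minimum` takes the values: 5

Answer: 5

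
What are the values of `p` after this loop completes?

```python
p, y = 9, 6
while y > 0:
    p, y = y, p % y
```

GCD of 9 and 6
`p` takes the values: 9 → 6 → 3

Answer: 3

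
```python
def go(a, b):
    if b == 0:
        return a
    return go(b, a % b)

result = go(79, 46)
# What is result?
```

go(79, 46) -> go(46, 33) -> go(33, 13) -> go(13, 7) -> go(7, 6) -> go(6, 1) -> go(1, 0) -> 1

Answer: 1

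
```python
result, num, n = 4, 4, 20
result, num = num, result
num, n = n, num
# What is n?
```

Trace:
`result, num, n = 4, 4, 20` → result = 4; num = 4; n = 20
`result, num = num, result` → result = 4; num = 4
`num, n = n, num` → num = 20; n = 4
So n = 4

Answer: 4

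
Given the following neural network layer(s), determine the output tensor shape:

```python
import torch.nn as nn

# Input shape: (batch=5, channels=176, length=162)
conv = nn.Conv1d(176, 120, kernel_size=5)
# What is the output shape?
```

Input: (5, 176, 162) -> Output: (5, 120, 158)

Answer: (5, 120, 158)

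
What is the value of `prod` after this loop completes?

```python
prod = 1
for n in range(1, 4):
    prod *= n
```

3! = 6
`prod` takes the values: 1 → 2 → 6

Answer: 6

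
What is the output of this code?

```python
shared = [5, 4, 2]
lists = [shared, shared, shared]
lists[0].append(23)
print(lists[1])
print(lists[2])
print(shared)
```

Key concept: list of same reference.
Step by step:
`shared = [5, 4, 2]` → shared = [5, 4, 2]
`lists = [shared, shared, shared]` → lists = [[5, 4, 2], [5, 4, 2], [5, 4, 2]]
`lists[0].append(23)` → shared = [5, 4, 2, 23]; lists = [[5, 4, 2, 23], [5, 4, 2, 23], [5, 4, 2, 23]]
`print(lists[1])` → prints [5, 4, 2, 23]
`print(lists[2])` → prints [5, 4, 2, 23]
`print(shared)` → prints [5, 4, 2, 23]

Answer:
[5, 4, 2, 23]
[5, 4, 2, 23]
[5, 4, 2, 23]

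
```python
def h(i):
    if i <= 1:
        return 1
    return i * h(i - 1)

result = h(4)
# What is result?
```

h(4) = 4 * 3 * 2 * 1 = 24

Answer: 24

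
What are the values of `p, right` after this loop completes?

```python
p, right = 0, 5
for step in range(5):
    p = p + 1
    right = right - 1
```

p goes 0→5, right goes 5→0
`p, right` takes the values: (0, 5) → (1, 5) → (1, 4) → (2, 4) → (2, 3) → (3, 3) → (3, 2) → (4, 2) → (4, 1) → (5, 1) → (5, 0)

Answer: 5, 0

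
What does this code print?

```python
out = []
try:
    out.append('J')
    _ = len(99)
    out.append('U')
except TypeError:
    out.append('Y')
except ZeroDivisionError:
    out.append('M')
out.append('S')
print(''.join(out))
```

Execution trace: 'J' (try body) → 'Y' (except TypeError) → 'S' (after the try/except). Output: JYS

Answer: JYS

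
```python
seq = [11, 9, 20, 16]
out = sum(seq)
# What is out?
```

Trace:
`seq = [11, 9, 20, 16]` → seq = [11, 9, 20, 16]
`out = sum(seq)` → out = 56
So out = 56

Answer: 56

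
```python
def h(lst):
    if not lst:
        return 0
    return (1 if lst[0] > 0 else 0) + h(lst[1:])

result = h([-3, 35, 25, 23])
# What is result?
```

Count of positive elements in [-3, 35, 25, 23] = 3

Answer: 3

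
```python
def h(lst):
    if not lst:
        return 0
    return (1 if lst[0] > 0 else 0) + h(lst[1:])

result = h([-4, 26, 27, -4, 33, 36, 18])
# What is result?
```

Count of positive elements in [-4, 26, 27, -4, 33, 36, 18] = 5

Answer: 5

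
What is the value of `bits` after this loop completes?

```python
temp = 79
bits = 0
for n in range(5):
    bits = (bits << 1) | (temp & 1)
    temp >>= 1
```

Reverse lowest 5 bits of 79
`bits` takes the values: 0 → 1 → 3 → 7 → 15 → 30

Answer: 30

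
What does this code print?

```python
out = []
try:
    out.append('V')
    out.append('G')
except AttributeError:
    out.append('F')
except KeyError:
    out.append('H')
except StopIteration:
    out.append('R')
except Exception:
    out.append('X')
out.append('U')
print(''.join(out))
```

Execution trace: 'V' (try body) → 'G' (try body, no exception) → 'U' (after the try/except). Output: VGU

Answer: VGU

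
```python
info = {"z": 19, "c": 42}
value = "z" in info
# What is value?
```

Trace:
`info = {"z": 19, "c": 42}` → info = {'z': 19, 'c': 42}
`value = "z" in info` → value = True
So value = True

Answer: True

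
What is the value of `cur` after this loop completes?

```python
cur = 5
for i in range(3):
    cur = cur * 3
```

Multiply by 3, 3 times: 5 * 3^3 = 135
`cur` takes the values: 5 → 15 → 45 → 135

Answer: 135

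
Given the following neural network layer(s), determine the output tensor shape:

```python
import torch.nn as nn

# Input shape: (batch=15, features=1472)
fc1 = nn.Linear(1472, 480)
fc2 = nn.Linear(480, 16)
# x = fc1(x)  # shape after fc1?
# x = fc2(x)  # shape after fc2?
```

Input: (15, 1472) -> after fc1: (15, 480) -> Output: (15, 16)

Answer: (15, 16)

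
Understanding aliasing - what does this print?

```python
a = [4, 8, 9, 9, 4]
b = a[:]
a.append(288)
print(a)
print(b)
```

Key concept: slice [:] creates copy.
Step by step:
`a = [4, 8, 9, 9, 4]` → a = [4, 8, 9, 9, 4]
`b = a[:]` → b = [4, 8, 9, 9, 4]
`a.append(288)` → a = [4, 8, 9, 9, 4, 288]
`print(a)` → prints [4, 8, 9, 9, 4, 288]
`print(b)` → prints [4, 8, 9, 9, 4]

Answer:
[4, 8, 9, 9, 4, 288]
[4, 8, 9, 9, 4]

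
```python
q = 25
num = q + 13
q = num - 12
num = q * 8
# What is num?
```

Trace:
`q = 25` → q = 25
`num = q + 13` → num = 38
`q = num - 12` → q = 26
`num = q * 8` → num = 208
So num = 208

Answer: 208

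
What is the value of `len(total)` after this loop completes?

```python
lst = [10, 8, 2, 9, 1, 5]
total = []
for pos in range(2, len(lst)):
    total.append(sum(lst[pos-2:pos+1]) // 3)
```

Number of 3-element averages
`total` takes the values: [] → [6] → [6, 6] → [6, 6, 4] → [6, 6, 4, 5]
So `len(total)` = 4

Answer: 4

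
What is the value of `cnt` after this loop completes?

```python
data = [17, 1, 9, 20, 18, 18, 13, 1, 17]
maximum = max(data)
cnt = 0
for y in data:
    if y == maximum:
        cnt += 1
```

Count of max value 20 in [17, 1, 9, 20, 18, 18, 13, 1, 17]
`cnt` takes the values: 0 → 1

Answer: 1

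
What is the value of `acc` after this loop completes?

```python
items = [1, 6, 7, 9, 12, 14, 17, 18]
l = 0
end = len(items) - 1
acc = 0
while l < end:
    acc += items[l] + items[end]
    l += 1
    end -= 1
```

Sum of pairs from ends
`acc` takes the values: 0 → 19 → 42 → 63 → 84

Answer: 84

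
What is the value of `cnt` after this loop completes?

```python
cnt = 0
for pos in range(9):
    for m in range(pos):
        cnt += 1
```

Triangle number: 0+1+2+...+8
`cnt` takes the values: 0 → 1 → 2 → 3 → 4 → 5 → 6 → 7 → 8 → 9 → 10 → 11 → 12 → 13 → 14 → 15 → 16 → 17 → 18 → 19 → 20 → 21 → 22 → 23 → 24 → 25 → 26 → 27 → 28 → 29 → 30 → 31 → 32 → 33 → 34 → 35 → 36

Answer: 36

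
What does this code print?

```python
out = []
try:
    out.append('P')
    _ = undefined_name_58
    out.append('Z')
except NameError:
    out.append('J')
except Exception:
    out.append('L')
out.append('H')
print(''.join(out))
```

Execution trace: 'P' (try body) → 'J' (except NameError) → 'H' (after the try/except). Output: PJH

Answer: PJH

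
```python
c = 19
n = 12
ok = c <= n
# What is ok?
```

Trace:
`c = 19` → c = 19
`n = 12` → n = 12
`ok = c <= n` → ok = False
So ok = False

Answer: False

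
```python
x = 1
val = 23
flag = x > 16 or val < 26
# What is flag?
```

Trace:
`x = 1` → x = 1
`val = 23` → val = 23
`flag = x > 16 or val < 26` → flag = True
So flag = True

Answer: True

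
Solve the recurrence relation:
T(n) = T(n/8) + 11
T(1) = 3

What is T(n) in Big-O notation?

Each step divides n by 8 and adds 11. After log_8(n) steps we reach T(1)=3. So T(n) = 11·log_8(n) + 3 = O(log n).

Answer: O(log n)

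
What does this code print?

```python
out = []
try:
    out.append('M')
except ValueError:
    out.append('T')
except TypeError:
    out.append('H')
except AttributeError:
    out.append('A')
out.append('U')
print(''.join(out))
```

Execution trace: 'M' (try body, no exception) → 'U' (after the try/except). Output: MU

Answer: MU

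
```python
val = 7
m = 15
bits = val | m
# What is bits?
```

Trace:
`val = 7` → val = 7
`m = 15` → m = 15
`bits = val | m` → bits = 15
So bits = 15

Answer: 15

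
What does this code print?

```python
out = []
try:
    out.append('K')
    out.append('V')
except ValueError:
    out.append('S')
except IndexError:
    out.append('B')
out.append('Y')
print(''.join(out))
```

Execution trace: 'K' (try body) → 'V' (try body, no exception) → 'Y' (after the try/except). Output: KVY

Answer: KVY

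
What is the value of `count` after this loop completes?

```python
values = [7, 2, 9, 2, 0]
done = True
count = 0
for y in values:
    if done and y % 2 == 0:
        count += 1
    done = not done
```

Count even values at even positions
`count` takes the values: 0 → 1

Answer: 1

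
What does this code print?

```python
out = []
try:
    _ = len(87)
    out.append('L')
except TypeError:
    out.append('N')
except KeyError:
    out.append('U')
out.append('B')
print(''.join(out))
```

Execution trace: 'N' (except TypeError) → 'B' (after the try/except). Output: NB

Answer: NB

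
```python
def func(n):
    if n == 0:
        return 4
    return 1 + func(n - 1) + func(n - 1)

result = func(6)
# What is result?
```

func(n) = 1 + 2·func(n-1), func(0)=4. Closed form: (4+1)·2^6 - 1 = 319.

Answer: 319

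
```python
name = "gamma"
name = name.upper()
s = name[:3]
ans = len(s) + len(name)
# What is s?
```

Trace:
`name = "gamma"` → name = 'gamma'
`name = name.upper()` → name = 'GAMMA'
`s = name[:3]` → s = 'GAM'
`ans = len(s) + len(name)` → ans = 8
So s = 'GAM'

Answer: 'GAM'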